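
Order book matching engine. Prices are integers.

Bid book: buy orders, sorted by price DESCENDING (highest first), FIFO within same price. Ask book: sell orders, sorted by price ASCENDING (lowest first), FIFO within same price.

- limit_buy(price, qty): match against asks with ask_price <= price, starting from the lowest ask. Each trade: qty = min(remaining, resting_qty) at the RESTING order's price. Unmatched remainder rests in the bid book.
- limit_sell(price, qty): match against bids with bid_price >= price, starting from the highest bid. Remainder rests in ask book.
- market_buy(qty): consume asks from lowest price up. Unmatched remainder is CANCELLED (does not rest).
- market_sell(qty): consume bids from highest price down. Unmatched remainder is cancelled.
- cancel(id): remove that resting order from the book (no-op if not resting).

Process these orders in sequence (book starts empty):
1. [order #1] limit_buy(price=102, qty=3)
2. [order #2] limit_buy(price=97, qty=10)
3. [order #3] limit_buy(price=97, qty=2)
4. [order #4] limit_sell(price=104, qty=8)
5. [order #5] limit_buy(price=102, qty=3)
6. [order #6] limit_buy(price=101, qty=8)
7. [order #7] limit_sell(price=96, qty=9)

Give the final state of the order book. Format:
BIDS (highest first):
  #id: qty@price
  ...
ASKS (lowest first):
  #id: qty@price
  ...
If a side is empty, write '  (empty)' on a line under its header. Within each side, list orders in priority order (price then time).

After op 1 [order #1] limit_buy(price=102, qty=3): fills=none; bids=[#1:3@102] asks=[-]
After op 2 [order #2] limit_buy(price=97, qty=10): fills=none; bids=[#1:3@102 #2:10@97] asks=[-]
After op 3 [order #3] limit_buy(price=97, qty=2): fills=none; bids=[#1:3@102 #2:10@97 #3:2@97] asks=[-]
After op 4 [order #4] limit_sell(price=104, qty=8): fills=none; bids=[#1:3@102 #2:10@97 #3:2@97] asks=[#4:8@104]
After op 5 [order #5] limit_buy(price=102, qty=3): fills=none; bids=[#1:3@102 #5:3@102 #2:10@97 #3:2@97] asks=[#4:8@104]
After op 6 [order #6] limit_buy(price=101, qty=8): fills=none; bids=[#1:3@102 #5:3@102 #6:8@101 #2:10@97 #3:2@97] asks=[#4:8@104]
After op 7 [order #7] limit_sell(price=96, qty=9): fills=#1x#7:3@102 #5x#7:3@102 #6x#7:3@101; bids=[#6:5@101 #2:10@97 #3:2@97] asks=[#4:8@104]

Answer: BIDS (highest first):
  #6: 5@101
  #2: 10@97
  #3: 2@97
ASKS (lowest first):
  #4: 8@104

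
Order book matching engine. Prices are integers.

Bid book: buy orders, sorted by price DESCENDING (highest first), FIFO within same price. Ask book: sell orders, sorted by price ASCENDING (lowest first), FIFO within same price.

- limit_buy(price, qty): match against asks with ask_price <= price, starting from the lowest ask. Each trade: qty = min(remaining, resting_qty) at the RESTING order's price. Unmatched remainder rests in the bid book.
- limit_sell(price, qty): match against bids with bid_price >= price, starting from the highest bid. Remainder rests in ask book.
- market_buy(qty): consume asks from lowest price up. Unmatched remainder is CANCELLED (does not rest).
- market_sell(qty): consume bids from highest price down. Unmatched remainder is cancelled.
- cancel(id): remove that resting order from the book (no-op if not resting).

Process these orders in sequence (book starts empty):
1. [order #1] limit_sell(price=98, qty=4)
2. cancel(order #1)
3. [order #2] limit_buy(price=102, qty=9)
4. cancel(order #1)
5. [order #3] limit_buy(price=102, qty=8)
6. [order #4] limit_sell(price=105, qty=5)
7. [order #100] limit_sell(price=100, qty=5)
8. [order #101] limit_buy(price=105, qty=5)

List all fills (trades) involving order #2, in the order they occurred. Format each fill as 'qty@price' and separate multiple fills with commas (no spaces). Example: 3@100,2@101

After op 1 [order #1] limit_sell(price=98, qty=4): fills=none; bids=[-] asks=[#1:4@98]
After op 2 cancel(order #1): fills=none; bids=[-] asks=[-]
After op 3 [order #2] limit_buy(price=102, qty=9): fills=none; bids=[#2:9@102] asks=[-]
After op 4 cancel(order #1): fills=none; bids=[#2:9@102] asks=[-]
After op 5 [order #3] limit_buy(price=102, qty=8): fills=none; bids=[#2:9@102 #3:8@102] asks=[-]
After op 6 [order #4] limit_sell(price=105, qty=5): fills=none; bids=[#2:9@102 #3:8@102] asks=[#4:5@105]
After op 7 [order #100] limit_sell(price=100, qty=5): fills=#2x#100:5@102; bids=[#2:4@102 #3:8@102] asks=[#4:5@105]
After op 8 [order #101] limit_buy(price=105, qty=5): fills=#101x#4:5@105; bids=[#2:4@102 #3:8@102] asks=[-]

Answer: 5@102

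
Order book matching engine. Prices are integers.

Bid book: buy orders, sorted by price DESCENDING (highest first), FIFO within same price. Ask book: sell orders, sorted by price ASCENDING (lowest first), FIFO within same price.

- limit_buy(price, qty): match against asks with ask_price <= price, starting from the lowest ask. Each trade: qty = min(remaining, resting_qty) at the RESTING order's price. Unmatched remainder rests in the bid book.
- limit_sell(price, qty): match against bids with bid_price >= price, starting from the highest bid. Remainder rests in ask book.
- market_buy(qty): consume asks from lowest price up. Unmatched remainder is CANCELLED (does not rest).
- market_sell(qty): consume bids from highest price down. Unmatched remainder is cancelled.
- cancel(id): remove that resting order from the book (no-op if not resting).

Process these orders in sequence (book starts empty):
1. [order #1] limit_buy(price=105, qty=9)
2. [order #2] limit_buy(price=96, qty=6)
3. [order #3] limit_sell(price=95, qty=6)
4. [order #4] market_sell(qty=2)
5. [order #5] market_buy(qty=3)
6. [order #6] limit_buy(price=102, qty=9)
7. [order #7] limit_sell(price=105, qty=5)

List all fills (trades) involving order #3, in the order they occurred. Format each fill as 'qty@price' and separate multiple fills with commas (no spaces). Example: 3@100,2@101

Answer: 6@105

Derivation:
After op 1 [order #1] limit_buy(price=105, qty=9): fills=none; bids=[#1:9@105] asks=[-]
After op 2 [order #2] limit_buy(price=96, qty=6): fills=none; bids=[#1:9@105 #2:6@96] asks=[-]
After op 3 [order #3] limit_sell(price=95, qty=6): fills=#1x#3:6@105; bids=[#1:3@105 #2:6@96] asks=[-]
After op 4 [order #4] market_sell(qty=2): fills=#1x#4:2@105; bids=[#1:1@105 #2:6@96] asks=[-]
After op 5 [order #5] market_buy(qty=3): fills=none; bids=[#1:1@105 #2:6@96] asks=[-]
After op 6 [order #6] limit_buy(price=102, qty=9): fills=none; bids=[#1:1@105 #6:9@102 #2:6@96] asks=[-]
After op 7 [order #7] limit_sell(price=105, qty=5): fills=#1x#7:1@105; bids=[#6:9@102 #2:6@96] asks=[#7:4@105]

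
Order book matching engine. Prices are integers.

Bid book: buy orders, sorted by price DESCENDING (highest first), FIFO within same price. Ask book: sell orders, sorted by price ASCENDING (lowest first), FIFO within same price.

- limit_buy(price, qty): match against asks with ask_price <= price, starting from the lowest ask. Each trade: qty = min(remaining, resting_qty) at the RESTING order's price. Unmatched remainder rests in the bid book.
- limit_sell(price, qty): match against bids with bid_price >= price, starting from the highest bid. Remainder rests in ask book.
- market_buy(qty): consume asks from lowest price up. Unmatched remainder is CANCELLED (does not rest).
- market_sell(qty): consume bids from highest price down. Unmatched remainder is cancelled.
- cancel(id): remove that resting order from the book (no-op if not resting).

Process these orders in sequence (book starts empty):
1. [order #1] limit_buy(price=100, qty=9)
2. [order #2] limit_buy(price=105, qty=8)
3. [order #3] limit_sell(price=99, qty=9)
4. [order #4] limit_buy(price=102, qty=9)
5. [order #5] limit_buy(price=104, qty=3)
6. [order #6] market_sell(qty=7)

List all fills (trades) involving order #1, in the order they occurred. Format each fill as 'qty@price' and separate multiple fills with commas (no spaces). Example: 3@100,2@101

Answer: 1@100

Derivation:
After op 1 [order #1] limit_buy(price=100, qty=9): fills=none; bids=[#1:9@100] asks=[-]
After op 2 [order #2] limit_buy(price=105, qty=8): fills=none; bids=[#2:8@105 #1:9@100] asks=[-]
After op 3 [order #3] limit_sell(price=99, qty=9): fills=#2x#3:8@105 #1x#3:1@100; bids=[#1:8@100] asks=[-]
After op 4 [order #4] limit_buy(price=102, qty=9): fills=none; bids=[#4:9@102 #1:8@100] asks=[-]
After op 5 [order #5] limit_buy(price=104, qty=3): fills=none; bids=[#5:3@104 #4:9@102 #1:8@100] asks=[-]
After op 6 [order #6] market_sell(qty=7): fills=#5x#6:3@104 #4x#6:4@102; bids=[#4:5@102 #1:8@100] asks=[-]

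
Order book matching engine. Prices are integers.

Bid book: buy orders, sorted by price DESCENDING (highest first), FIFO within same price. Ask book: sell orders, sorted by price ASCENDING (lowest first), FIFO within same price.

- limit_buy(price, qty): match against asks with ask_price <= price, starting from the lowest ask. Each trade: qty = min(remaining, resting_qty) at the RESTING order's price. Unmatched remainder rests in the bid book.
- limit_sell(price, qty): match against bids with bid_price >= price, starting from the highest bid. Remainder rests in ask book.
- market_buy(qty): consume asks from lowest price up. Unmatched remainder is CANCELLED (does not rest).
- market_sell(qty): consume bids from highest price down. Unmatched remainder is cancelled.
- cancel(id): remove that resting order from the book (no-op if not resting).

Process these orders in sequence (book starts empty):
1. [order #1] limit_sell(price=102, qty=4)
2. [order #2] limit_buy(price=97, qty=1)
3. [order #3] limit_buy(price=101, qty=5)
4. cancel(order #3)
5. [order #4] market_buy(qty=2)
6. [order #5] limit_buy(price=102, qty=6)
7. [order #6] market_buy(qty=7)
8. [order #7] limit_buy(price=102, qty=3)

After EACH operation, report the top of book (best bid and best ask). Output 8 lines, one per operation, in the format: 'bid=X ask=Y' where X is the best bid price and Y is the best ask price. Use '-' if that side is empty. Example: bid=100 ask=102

After op 1 [order #1] limit_sell(price=102, qty=4): fills=none; bids=[-] asks=[#1:4@102]
After op 2 [order #2] limit_buy(price=97, qty=1): fills=none; bids=[#2:1@97] asks=[#1:4@102]
After op 3 [order #3] limit_buy(price=101, qty=5): fills=none; bids=[#3:5@101 #2:1@97] asks=[#1:4@102]
After op 4 cancel(order #3): fills=none; bids=[#2:1@97] asks=[#1:4@102]
After op 5 [order #4] market_buy(qty=2): fills=#4x#1:2@102; bids=[#2:1@97] asks=[#1:2@102]
After op 6 [order #5] limit_buy(price=102, qty=6): fills=#5x#1:2@102; bids=[#5:4@102 #2:1@97] asks=[-]
After op 7 [order #6] market_buy(qty=7): fills=none; bids=[#5:4@102 #2:1@97] asks=[-]
After op 8 [order #7] limit_buy(price=102, qty=3): fills=none; bids=[#5:4@102 #7:3@102 #2:1@97] asks=[-]

Answer: bid=- ask=102
bid=97 ask=102
bid=101 ask=102
bid=97 ask=102
bid=97 ask=102
bid=102 ask=-
bid=102 ask=-
bid=102 ask=-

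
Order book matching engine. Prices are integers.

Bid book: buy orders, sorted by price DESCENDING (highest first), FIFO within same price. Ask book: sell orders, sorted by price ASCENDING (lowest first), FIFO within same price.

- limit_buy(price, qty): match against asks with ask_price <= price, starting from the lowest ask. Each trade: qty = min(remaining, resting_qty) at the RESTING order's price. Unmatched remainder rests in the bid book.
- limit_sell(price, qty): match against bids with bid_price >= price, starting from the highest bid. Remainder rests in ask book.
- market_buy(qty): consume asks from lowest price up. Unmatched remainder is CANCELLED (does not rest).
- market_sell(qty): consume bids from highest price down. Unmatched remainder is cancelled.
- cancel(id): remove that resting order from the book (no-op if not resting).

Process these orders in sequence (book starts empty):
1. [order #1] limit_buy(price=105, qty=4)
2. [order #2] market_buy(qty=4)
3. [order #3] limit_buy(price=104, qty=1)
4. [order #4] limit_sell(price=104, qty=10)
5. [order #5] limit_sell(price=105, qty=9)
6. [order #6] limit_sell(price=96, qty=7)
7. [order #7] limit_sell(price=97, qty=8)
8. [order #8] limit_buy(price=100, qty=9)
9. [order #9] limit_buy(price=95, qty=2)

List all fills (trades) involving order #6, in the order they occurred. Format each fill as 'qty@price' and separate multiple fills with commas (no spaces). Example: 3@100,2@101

Answer: 7@96

Derivation:
After op 1 [order #1] limit_buy(price=105, qty=4): fills=none; bids=[#1:4@105] asks=[-]
After op 2 [order #2] market_buy(qty=4): fills=none; bids=[#1:4@105] asks=[-]
After op 3 [order #3] limit_buy(price=104, qty=1): fills=none; bids=[#1:4@105 #3:1@104] asks=[-]
After op 4 [order #4] limit_sell(price=104, qty=10): fills=#1x#4:4@105 #3x#4:1@104; bids=[-] asks=[#4:5@104]
After op 5 [order #5] limit_sell(price=105, qty=9): fills=none; bids=[-] asks=[#4:5@104 #5:9@105]
After op 6 [order #6] limit_sell(price=96, qty=7): fills=none; bids=[-] asks=[#6:7@96 #4:5@104 #5:9@105]
After op 7 [order #7] limit_sell(price=97, qty=8): fills=none; bids=[-] asks=[#6:7@96 #7:8@97 #4:5@104 #5:9@105]
After op 8 [order #8] limit_buy(price=100, qty=9): fills=#8x#6:7@96 #8x#7:2@97; bids=[-] asks=[#7:6@97 #4:5@104 #5:9@105]
After op 9 [order #9] limit_buy(price=95, qty=2): fills=none; bids=[#9:2@95] asks=[#7:6@97 #4:5@104 #5:9@105]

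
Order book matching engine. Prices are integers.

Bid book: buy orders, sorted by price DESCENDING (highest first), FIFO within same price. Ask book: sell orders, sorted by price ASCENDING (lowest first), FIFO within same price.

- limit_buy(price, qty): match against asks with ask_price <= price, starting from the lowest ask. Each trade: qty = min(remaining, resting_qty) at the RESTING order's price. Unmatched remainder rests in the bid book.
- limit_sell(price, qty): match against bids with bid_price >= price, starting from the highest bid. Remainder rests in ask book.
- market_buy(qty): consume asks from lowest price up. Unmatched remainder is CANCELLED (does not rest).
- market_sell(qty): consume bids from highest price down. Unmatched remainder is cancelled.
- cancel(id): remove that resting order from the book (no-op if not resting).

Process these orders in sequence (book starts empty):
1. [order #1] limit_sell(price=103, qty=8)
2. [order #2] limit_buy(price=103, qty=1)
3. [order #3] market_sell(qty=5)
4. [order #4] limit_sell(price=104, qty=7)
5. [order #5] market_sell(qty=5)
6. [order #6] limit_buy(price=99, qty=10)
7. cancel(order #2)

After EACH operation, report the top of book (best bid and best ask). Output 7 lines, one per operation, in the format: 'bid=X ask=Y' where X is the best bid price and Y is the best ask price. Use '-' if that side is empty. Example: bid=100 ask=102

After op 1 [order #1] limit_sell(price=103, qty=8): fills=none; bids=[-] asks=[#1:8@103]
After op 2 [order #2] limit_buy(price=103, qty=1): fills=#2x#1:1@103; bids=[-] asks=[#1:7@103]
After op 3 [order #3] market_sell(qty=5): fills=none; bids=[-] asks=[#1:7@103]
After op 4 [order #4] limit_sell(price=104, qty=7): fills=none; bids=[-] asks=[#1:7@103 #4:7@104]
After op 5 [order #5] market_sell(qty=5): fills=none; bids=[-] asks=[#1:7@103 #4:7@104]
After op 6 [order #6] limit_buy(price=99, qty=10): fills=none; bids=[#6:10@99] asks=[#1:7@103 #4:7@104]
After op 7 cancel(order #2): fills=none; bids=[#6:10@99] asks=[#1:7@103 #4:7@104]

Answer: bid=- ask=103
bid=- ask=103
bid=- ask=103
bid=- ask=103
bid=- ask=103
bid=99 ask=103
bid=99 ask=103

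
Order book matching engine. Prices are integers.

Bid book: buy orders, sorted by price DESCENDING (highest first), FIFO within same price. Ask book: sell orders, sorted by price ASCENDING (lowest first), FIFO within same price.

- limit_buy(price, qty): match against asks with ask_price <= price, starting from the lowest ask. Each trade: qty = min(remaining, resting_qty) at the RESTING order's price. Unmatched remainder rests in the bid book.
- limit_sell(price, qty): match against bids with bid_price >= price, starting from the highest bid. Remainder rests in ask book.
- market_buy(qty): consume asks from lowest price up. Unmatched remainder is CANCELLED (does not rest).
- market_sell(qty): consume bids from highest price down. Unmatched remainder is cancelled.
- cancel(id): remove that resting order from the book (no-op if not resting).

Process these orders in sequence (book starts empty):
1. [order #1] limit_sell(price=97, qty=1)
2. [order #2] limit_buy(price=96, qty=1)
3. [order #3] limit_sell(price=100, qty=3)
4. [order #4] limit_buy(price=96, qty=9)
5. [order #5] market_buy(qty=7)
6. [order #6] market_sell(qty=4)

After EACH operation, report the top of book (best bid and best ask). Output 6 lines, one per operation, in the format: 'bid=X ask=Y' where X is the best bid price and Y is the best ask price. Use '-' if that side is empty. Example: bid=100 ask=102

Answer: bid=- ask=97
bid=96 ask=97
bid=96 ask=97
bid=96 ask=97
bid=96 ask=-
bid=96 ask=-

Derivation:
After op 1 [order #1] limit_sell(price=97, qty=1): fills=none; bids=[-] asks=[#1:1@97]
After op 2 [order #2] limit_buy(price=96, qty=1): fills=none; bids=[#2:1@96] asks=[#1:1@97]
After op 3 [order #3] limit_sell(price=100, qty=3): fills=none; bids=[#2:1@96] asks=[#1:1@97 #3:3@100]
After op 4 [order #4] limit_buy(price=96, qty=9): fills=none; bids=[#2:1@96 #4:9@96] asks=[#1:1@97 #3:3@100]
After op 5 [order #5] market_buy(qty=7): fills=#5x#1:1@97 #5x#3:3@100; bids=[#2:1@96 #4:9@96] asks=[-]
After op 6 [order #6] market_sell(qty=4): fills=#2x#6:1@96 #4x#6:3@96; bids=[#4:6@96] asks=[-]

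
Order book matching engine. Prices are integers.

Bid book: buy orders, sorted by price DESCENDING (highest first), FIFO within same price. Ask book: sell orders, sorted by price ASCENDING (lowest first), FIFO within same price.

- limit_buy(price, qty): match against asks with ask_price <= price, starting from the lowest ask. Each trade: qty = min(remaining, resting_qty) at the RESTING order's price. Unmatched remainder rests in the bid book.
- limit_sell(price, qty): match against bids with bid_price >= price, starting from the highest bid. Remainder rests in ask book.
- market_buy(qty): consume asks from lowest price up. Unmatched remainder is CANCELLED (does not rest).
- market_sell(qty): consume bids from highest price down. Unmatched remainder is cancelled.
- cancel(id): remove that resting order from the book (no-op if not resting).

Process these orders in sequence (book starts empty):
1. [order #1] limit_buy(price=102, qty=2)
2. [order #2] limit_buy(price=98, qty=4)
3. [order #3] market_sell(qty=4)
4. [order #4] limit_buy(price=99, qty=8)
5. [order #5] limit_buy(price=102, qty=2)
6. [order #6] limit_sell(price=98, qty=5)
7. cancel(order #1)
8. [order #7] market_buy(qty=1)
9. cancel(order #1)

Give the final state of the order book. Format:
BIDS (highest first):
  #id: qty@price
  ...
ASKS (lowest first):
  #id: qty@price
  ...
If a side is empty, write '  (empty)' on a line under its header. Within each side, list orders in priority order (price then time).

Answer: BIDS (highest first):
  #4: 5@99
  #2: 2@98
ASKS (lowest first):
  (empty)

Derivation:
After op 1 [order #1] limit_buy(price=102, qty=2): fills=none; bids=[#1:2@102] asks=[-]
After op 2 [order #2] limit_buy(price=98, qty=4): fills=none; bids=[#1:2@102 #2:4@98] asks=[-]
After op 3 [order #3] market_sell(qty=4): fills=#1x#3:2@102 #2x#3:2@98; bids=[#2:2@98] asks=[-]
After op 4 [order #4] limit_buy(price=99, qty=8): fills=none; bids=[#4:8@99 #2:2@98] asks=[-]
After op 5 [order #5] limit_buy(price=102, qty=2): fills=none; bids=[#5:2@102 #4:8@99 #2:2@98] asks=[-]
After op 6 [order #6] limit_sell(price=98, qty=5): fills=#5x#6:2@102 #4x#6:3@99; bids=[#4:5@99 #2:2@98] asks=[-]
After op 7 cancel(order #1): fills=none; bids=[#4:5@99 #2:2@98] asks=[-]
After op 8 [order #7] market_buy(qty=1): fills=none; bids=[#4:5@99 #2:2@98] asks=[-]
After op 9 cancel(order #1): fills=none; bids=[#4:5@99 #2:2@98] asks=[-]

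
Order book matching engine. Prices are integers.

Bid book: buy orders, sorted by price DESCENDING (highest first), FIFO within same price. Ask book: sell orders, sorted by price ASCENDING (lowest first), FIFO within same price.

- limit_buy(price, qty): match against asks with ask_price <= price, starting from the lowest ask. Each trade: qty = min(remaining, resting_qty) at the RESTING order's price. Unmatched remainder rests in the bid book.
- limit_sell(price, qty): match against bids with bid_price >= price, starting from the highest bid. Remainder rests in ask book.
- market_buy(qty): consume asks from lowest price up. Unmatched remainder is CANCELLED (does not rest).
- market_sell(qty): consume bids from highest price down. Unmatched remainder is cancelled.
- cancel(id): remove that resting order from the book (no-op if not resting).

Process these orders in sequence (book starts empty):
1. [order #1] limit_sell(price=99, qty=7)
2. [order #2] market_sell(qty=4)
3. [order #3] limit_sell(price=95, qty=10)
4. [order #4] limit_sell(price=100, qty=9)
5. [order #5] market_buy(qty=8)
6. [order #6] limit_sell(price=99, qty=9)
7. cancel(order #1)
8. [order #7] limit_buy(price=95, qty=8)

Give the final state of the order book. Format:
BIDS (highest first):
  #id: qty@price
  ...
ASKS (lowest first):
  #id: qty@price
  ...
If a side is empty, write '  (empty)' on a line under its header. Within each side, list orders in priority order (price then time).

Answer: BIDS (highest first):
  #7: 6@95
ASKS (lowest first):
  #6: 9@99
  #4: 9@100

Derivation:
After op 1 [order #1] limit_sell(price=99, qty=7): fills=none; bids=[-] asks=[#1:7@99]
After op 2 [order #2] market_sell(qty=4): fills=none; bids=[-] asks=[#1:7@99]
After op 3 [order #3] limit_sell(price=95, qty=10): fills=none; bids=[-] asks=[#3:10@95 #1:7@99]
After op 4 [order #4] limit_sell(price=100, qty=9): fills=none; bids=[-] asks=[#3:10@95 #1:7@99 #4:9@100]
After op 5 [order #5] market_buy(qty=8): fills=#5x#3:8@95; bids=[-] asks=[#3:2@95 #1:7@99 #4:9@100]
After op 6 [order #6] limit_sell(price=99, qty=9): fills=none; bids=[-] asks=[#3:2@95 #1:7@99 #6:9@99 #4:9@100]
After op 7 cancel(order #1): fills=none; bids=[-] asks=[#3:2@95 #6:9@99 #4:9@100]
After op 8 [order #7] limit_buy(price=95, qty=8): fills=#7x#3:2@95; bids=[#7:6@95] asks=[#6:9@99 #4:9@100]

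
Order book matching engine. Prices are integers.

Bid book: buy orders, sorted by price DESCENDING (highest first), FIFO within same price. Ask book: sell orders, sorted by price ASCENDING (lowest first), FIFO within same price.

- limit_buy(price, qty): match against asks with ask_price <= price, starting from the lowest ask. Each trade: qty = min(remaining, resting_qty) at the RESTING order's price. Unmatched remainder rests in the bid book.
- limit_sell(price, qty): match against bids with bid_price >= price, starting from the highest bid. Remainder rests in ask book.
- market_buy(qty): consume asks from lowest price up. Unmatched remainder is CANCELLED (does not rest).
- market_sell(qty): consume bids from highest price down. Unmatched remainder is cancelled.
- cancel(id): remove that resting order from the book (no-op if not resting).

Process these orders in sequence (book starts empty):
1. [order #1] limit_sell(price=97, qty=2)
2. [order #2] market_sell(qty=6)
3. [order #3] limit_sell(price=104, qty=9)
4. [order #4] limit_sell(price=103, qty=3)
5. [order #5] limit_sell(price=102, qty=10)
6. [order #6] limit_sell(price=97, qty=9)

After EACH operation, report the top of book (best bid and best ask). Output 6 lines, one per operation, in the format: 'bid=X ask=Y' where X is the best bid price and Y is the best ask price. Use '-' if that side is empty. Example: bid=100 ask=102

Answer: bid=- ask=97
bid=- ask=97
bid=- ask=97
bid=- ask=97
bid=- ask=97
bid=- ask=97

Derivation:
After op 1 [order #1] limit_sell(price=97, qty=2): fills=none; bids=[-] asks=[#1:2@97]
After op 2 [order #2] market_sell(qty=6): fills=none; bids=[-] asks=[#1:2@97]
After op 3 [order #3] limit_sell(price=104, qty=9): fills=none; bids=[-] asks=[#1:2@97 #3:9@104]
After op 4 [order #4] limit_sell(price=103, qty=3): fills=none; bids=[-] asks=[#1:2@97 #4:3@103 #3:9@104]
After op 5 [order #5] limit_sell(price=102, qty=10): fills=none; bids=[-] asks=[#1:2@97 #5:10@102 #4:3@103 #3:9@104]
After op 6 [order #6] limit_sell(price=97, qty=9): fills=none; bids=[-] asks=[#1:2@97 #6:9@97 #5:10@102 #4:3@103 #3:9@104]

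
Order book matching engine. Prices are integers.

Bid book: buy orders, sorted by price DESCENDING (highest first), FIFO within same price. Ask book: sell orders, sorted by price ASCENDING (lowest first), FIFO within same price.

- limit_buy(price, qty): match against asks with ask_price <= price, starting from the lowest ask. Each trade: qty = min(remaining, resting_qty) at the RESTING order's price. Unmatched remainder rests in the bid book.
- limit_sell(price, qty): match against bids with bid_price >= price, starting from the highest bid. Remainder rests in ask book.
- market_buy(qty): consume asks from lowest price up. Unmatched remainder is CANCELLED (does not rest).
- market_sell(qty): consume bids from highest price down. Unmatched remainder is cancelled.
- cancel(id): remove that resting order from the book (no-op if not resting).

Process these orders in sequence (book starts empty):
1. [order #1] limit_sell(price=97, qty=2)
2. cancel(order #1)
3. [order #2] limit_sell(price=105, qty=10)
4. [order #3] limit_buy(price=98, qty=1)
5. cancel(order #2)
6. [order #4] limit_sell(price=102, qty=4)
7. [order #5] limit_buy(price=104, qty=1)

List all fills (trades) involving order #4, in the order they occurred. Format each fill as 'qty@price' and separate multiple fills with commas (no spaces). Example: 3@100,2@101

After op 1 [order #1] limit_sell(price=97, qty=2): fills=none; bids=[-] asks=[#1:2@97]
After op 2 cancel(order #1): fills=none; bids=[-] asks=[-]
After op 3 [order #2] limit_sell(price=105, qty=10): fills=none; bids=[-] asks=[#2:10@105]
After op 4 [order #3] limit_buy(price=98, qty=1): fills=none; bids=[#3:1@98] asks=[#2:10@105]
After op 5 cancel(order #2): fills=none; bids=[#3:1@98] asks=[-]
After op 6 [order #4] limit_sell(price=102, qty=4): fills=none; bids=[#3:1@98] asks=[#4:4@102]
After op 7 [order #5] limit_buy(price=104, qty=1): fills=#5x#4:1@102; bids=[#3:1@98] asks=[#4:3@102]

Answer: 1@102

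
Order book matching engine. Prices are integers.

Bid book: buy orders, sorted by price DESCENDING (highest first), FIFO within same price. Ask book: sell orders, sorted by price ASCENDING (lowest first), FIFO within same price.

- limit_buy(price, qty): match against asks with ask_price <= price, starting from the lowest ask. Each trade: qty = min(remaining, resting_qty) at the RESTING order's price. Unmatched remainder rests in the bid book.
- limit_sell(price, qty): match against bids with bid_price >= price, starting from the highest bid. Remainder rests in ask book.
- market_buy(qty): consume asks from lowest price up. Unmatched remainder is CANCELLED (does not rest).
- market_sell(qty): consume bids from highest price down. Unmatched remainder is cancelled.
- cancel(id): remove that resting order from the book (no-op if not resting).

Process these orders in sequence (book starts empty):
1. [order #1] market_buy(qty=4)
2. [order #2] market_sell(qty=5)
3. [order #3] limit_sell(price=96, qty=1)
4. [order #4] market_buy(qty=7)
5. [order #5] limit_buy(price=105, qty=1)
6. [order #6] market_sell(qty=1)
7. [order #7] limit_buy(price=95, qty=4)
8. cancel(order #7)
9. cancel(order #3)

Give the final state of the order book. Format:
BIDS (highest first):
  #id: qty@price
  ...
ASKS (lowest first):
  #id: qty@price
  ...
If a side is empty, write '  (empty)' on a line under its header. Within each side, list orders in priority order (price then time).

Answer: BIDS (highest first):
  (empty)
ASKS (lowest first):
  (empty)

Derivation:
After op 1 [order #1] market_buy(qty=4): fills=none; bids=[-] asks=[-]
After op 2 [order #2] market_sell(qty=5): fills=none; bids=[-] asks=[-]
After op 3 [order #3] limit_sell(price=96, qty=1): fills=none; bids=[-] asks=[#3:1@96]
After op 4 [order #4] market_buy(qty=7): fills=#4x#3:1@96; bids=[-] asks=[-]
After op 5 [order #5] limit_buy(price=105, qty=1): fills=none; bids=[#5:1@105] asks=[-]
After op 6 [order #6] market_sell(qty=1): fills=#5x#6:1@105; bids=[-] asks=[-]
After op 7 [order #7] limit_buy(price=95, qty=4): fills=none; bids=[#7:4@95] asks=[-]
After op 8 cancel(order #7): fills=none; bids=[-] asks=[-]
After op 9 cancel(order #3): fills=none; bids=[-] asks=[-]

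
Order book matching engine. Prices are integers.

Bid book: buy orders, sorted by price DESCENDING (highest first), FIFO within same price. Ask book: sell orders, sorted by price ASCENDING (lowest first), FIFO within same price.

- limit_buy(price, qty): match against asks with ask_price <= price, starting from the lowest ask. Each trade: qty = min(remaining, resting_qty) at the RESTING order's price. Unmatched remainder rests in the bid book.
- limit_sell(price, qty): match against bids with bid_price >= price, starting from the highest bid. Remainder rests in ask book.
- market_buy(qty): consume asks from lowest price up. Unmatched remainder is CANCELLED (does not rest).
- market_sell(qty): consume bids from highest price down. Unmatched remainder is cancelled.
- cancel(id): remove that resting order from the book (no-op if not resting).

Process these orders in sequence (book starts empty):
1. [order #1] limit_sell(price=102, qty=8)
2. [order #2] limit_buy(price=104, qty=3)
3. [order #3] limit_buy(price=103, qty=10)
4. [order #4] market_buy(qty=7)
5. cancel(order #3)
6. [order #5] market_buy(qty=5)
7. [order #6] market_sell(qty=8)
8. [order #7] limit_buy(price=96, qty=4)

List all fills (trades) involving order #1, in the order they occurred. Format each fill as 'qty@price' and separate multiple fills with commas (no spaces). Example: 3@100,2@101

After op 1 [order #1] limit_sell(price=102, qty=8): fills=none; bids=[-] asks=[#1:8@102]
After op 2 [order #2] limit_buy(price=104, qty=3): fills=#2x#1:3@102; bids=[-] asks=[#1:5@102]
After op 3 [order #3] limit_buy(price=103, qty=10): fills=#3x#1:5@102; bids=[#3:5@103] asks=[-]
After op 4 [order #4] market_buy(qty=7): fills=none; bids=[#3:5@103] asks=[-]
After op 5 cancel(order #3): fills=none; bids=[-] asks=[-]
After op 6 [order #5] market_buy(qty=5): fills=none; bids=[-] asks=[-]
After op 7 [order #6] market_sell(qty=8): fills=none; bids=[-] asks=[-]
After op 8 [order #7] limit_buy(price=96, qty=4): fills=none; bids=[#7:4@96] asks=[-]

Answer: 3@102,5@102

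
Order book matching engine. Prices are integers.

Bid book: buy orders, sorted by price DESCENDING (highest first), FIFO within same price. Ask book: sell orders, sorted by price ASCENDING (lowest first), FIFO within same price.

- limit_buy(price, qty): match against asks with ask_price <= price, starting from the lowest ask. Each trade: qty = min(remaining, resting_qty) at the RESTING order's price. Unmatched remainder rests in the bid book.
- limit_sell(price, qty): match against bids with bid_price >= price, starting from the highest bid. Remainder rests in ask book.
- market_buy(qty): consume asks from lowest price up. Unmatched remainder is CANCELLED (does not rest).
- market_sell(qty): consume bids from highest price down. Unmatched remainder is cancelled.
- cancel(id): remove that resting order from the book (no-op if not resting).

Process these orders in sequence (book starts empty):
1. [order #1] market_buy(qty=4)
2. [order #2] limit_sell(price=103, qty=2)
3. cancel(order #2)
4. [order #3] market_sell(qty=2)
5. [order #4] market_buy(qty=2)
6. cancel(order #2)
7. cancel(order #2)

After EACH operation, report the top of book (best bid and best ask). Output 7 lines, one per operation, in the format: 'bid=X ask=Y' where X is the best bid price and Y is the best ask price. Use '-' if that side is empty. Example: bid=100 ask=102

After op 1 [order #1] market_buy(qty=4): fills=none; bids=[-] asks=[-]
After op 2 [order #2] limit_sell(price=103, qty=2): fills=none; bids=[-] asks=[#2:2@103]
After op 3 cancel(order #2): fills=none; bids=[-] asks=[-]
After op 4 [order #3] market_sell(qty=2): fills=none; bids=[-] asks=[-]
After op 5 [order #4] market_buy(qty=2): fills=none; bids=[-] asks=[-]
After op 6 cancel(order #2): fills=none; bids=[-] asks=[-]
After op 7 cancel(order #2): fills=none; bids=[-] asks=[-]

Answer: bid=- ask=-
bid=- ask=103
bid=- ask=-
bid=- ask=-
bid=- ask=-
bid=- ask=-
bid=- ask=-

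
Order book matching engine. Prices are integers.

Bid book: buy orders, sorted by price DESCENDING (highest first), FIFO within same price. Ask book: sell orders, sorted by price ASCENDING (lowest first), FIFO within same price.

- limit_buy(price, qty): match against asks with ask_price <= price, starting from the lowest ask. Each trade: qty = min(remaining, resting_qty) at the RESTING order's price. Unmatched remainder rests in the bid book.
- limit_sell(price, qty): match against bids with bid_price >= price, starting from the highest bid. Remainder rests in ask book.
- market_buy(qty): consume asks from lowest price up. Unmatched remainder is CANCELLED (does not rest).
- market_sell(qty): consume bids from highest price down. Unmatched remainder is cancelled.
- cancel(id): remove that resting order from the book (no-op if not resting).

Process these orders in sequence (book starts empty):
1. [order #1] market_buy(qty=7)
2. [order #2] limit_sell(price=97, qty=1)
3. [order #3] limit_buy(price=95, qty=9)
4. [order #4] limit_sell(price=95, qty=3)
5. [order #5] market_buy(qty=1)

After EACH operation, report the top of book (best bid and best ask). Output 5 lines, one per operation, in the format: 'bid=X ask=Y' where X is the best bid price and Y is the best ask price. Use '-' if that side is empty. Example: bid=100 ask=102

Answer: bid=- ask=-
bid=- ask=97
bid=95 ask=97
bid=95 ask=97
bid=95 ask=-

Derivation:
After op 1 [order #1] market_buy(qty=7): fills=none; bids=[-] asks=[-]
After op 2 [order #2] limit_sell(price=97, qty=1): fills=none; bids=[-] asks=[#2:1@97]
After op 3 [order #3] limit_buy(price=95, qty=9): fills=none; bids=[#3:9@95] asks=[#2:1@97]
After op 4 [order #4] limit_sell(price=95, qty=3): fills=#3x#4:3@95; bids=[#3:6@95] asks=[#2:1@97]
After op 5 [order #5] market_buy(qty=1): fills=#5x#2:1@97; bids=[#3:6@95] asks=[-]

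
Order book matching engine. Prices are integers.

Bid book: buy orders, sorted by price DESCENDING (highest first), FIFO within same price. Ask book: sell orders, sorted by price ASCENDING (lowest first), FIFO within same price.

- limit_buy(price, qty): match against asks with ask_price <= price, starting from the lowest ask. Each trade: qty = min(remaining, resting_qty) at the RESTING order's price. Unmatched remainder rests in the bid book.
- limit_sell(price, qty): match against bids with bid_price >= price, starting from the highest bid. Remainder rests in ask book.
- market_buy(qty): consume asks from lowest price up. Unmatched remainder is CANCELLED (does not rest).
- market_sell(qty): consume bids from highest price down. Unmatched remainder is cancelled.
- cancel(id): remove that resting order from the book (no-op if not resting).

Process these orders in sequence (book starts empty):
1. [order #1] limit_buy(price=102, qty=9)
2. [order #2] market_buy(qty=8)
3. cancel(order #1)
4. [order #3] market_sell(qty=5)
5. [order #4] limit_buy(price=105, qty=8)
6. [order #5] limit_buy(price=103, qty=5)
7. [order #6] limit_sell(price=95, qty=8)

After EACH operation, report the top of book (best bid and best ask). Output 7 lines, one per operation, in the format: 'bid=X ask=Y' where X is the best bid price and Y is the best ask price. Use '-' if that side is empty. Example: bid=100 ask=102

Answer: bid=102 ask=-
bid=102 ask=-
bid=- ask=-
bid=- ask=-
bid=105 ask=-
bid=105 ask=-
bid=103 ask=-

Derivation:
After op 1 [order #1] limit_buy(price=102, qty=9): fills=none; bids=[#1:9@102] asks=[-]
After op 2 [order #2] market_buy(qty=8): fills=none; bids=[#1:9@102] asks=[-]
After op 3 cancel(order #1): fills=none; bids=[-] asks=[-]
After op 4 [order #3] market_sell(qty=5): fills=none; bids=[-] asks=[-]
After op 5 [order #4] limit_buy(price=105, qty=8): fills=none; bids=[#4:8@105] asks=[-]
After op 6 [order #5] limit_buy(price=103, qty=5): fills=none; bids=[#4:8@105 #5:5@103] asks=[-]
After op 7 [order #6] limit_sell(price=95, qty=8): fills=#4x#6:8@105; bids=[#5:5@103] asks=[-]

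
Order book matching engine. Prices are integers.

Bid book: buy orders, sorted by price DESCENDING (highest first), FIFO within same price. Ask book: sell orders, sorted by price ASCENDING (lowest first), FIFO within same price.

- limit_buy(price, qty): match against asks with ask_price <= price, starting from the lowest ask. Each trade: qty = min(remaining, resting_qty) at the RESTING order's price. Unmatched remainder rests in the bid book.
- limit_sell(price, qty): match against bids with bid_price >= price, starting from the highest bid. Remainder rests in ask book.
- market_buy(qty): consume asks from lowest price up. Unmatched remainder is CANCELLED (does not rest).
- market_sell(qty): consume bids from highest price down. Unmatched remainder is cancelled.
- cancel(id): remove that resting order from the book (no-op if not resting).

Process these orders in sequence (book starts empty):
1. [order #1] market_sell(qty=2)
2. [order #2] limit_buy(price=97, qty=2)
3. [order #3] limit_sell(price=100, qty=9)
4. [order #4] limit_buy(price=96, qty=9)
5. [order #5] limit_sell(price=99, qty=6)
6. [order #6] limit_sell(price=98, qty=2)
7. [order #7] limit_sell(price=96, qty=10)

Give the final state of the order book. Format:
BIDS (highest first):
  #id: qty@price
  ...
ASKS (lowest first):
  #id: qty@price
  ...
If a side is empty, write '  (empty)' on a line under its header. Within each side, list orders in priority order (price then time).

After op 1 [order #1] market_sell(qty=2): fills=none; bids=[-] asks=[-]
After op 2 [order #2] limit_buy(price=97, qty=2): fills=none; bids=[#2:2@97] asks=[-]
After op 3 [order #3] limit_sell(price=100, qty=9): fills=none; bids=[#2:2@97] asks=[#3:9@100]
After op 4 [order #4] limit_buy(price=96, qty=9): fills=none; bids=[#2:2@97 #4:9@96] asks=[#3:9@100]
After op 5 [order #5] limit_sell(price=99, qty=6): fills=none; bids=[#2:2@97 #4:9@96] asks=[#5:6@99 #3:9@100]
After op 6 [order #6] limit_sell(price=98, qty=2): fills=none; bids=[#2:2@97 #4:9@96] asks=[#6:2@98 #5:6@99 #3:9@100]
After op 7 [order #7] limit_sell(price=96, qty=10): fills=#2x#7:2@97 #4x#7:8@96; bids=[#4:1@96] asks=[#6:2@98 #5:6@99 #3:9@100]

Answer: BIDS (highest first):
  #4: 1@96
ASKS (lowest first):
  #6: 2@98
  #5: 6@99
  #3: 9@100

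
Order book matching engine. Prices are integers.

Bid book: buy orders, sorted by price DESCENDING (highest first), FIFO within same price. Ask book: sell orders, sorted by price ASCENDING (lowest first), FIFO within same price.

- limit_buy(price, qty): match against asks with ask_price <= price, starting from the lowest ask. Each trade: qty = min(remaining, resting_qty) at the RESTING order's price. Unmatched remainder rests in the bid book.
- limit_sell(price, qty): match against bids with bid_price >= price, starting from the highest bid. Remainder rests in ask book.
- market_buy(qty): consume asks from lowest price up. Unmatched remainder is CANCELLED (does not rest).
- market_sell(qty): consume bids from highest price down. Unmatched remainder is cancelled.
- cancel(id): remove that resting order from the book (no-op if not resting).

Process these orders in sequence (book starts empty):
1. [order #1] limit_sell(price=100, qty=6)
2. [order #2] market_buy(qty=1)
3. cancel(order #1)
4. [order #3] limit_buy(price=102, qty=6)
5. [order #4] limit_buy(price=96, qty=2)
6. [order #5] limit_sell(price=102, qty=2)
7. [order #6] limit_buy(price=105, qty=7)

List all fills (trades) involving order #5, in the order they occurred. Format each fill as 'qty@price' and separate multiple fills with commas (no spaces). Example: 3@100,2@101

Answer: 2@102

Derivation:
After op 1 [order #1] limit_sell(price=100, qty=6): fills=none; bids=[-] asks=[#1:6@100]
After op 2 [order #2] market_buy(qty=1): fills=#2x#1:1@100; bids=[-] asks=[#1:5@100]
After op 3 cancel(order #1): fills=none; bids=[-] asks=[-]
After op 4 [order #3] limit_buy(price=102, qty=6): fills=none; bids=[#3:6@102] asks=[-]
After op 5 [order #4] limit_buy(price=96, qty=2): fills=none; bids=[#3:6@102 #4:2@96] asks=[-]
After op 6 [order #5] limit_sell(price=102, qty=2): fills=#3x#5:2@102; bids=[#3:4@102 #4:2@96] asks=[-]
After op 7 [order #6] limit_buy(price=105, qty=7): fills=none; bids=[#6:7@105 #3:4@102 #4:2@96] asks=[-]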